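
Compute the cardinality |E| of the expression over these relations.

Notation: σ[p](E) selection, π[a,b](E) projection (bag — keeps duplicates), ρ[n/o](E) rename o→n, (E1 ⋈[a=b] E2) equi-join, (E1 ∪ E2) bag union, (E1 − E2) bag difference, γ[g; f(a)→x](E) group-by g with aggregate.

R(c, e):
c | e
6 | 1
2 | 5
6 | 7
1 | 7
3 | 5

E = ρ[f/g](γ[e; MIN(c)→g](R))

Subexpression sizes:
  R → 5
  γ[e; MIN(c)→g](R) → 3
  ρ[f/g](γ[e; MIN(c)→g](R)) → 3

|E| = 3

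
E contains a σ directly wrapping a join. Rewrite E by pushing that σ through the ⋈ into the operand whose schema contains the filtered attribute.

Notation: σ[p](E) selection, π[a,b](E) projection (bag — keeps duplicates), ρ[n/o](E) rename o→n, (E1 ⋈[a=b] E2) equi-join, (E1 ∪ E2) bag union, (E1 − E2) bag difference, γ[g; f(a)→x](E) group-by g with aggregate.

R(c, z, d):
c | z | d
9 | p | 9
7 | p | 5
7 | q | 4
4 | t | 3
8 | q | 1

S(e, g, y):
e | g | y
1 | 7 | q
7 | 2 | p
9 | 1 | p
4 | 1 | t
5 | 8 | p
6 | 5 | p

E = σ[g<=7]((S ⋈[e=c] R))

σ filters on g, owned by the left side.
E' = (σ[g<=7](S) ⋈[e=c] R)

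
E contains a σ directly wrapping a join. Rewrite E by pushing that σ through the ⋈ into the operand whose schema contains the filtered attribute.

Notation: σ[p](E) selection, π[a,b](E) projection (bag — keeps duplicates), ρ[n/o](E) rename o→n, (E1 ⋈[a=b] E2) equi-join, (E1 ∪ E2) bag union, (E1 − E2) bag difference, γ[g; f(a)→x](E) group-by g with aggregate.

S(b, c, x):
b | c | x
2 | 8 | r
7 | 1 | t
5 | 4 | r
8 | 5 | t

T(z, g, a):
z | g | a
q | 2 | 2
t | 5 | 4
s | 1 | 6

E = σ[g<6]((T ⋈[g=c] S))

σ filters on g, owned by the left side.
E' = (σ[g<6](T) ⋈[g=c] S)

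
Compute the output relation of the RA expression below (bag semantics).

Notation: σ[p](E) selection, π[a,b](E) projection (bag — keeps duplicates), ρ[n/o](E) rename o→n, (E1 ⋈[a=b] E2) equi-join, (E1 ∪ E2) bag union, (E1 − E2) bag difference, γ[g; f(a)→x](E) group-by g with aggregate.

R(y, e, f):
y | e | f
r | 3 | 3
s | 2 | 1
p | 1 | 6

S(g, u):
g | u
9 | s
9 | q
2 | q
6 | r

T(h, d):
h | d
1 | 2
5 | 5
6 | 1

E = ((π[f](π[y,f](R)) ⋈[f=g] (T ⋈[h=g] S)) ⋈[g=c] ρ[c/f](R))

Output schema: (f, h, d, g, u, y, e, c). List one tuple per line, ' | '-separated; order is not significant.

Row counts bottom-up:
  R → 3
  π[y,f](R) → 3
  π[f](π[y,f](R)) → 3
  T → 3
  S → 4
  (T ⋈[h=g] S) → 1
  (π[f](π[y,f](R)) ⋈[f=g] (T ⋈[h=g] S)) → 1
  R → 3
  ρ[c/f](R) → 3
  ((π[f](π[y,f](R)) ⋈[f=g] (T ⋈[h=g] S)) ⋈[g=c] ρ[c/f](R)) → 1

== RESULT ==
f | h | d | g | u | y | e | c
6 | 6 | 1 | 6 | r | p | 1 | 6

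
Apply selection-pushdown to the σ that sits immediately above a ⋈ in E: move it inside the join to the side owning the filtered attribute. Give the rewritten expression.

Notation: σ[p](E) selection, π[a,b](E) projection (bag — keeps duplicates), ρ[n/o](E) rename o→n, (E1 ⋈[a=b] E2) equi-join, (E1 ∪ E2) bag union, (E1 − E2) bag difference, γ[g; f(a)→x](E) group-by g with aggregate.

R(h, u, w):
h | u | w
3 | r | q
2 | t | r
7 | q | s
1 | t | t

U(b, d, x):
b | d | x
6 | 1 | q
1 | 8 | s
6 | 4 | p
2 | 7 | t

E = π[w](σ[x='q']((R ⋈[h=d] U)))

σ filters on x, owned by the right side.
E' = π[w]((R ⋈[h=d] σ[x='q'](U)))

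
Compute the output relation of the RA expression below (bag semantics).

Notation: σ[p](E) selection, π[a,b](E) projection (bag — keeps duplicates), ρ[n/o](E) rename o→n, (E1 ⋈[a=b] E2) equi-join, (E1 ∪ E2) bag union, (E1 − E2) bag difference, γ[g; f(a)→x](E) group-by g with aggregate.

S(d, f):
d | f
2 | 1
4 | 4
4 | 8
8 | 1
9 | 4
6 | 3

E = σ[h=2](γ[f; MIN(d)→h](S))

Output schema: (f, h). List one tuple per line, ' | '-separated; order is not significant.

Row counts bottom-up:
  S → 6
  γ[f; MIN(d)→h](S) → 4
  σ[h=2](γ[f; MIN(d)→h](S)) → 1

== RESULT ==
f | h
1 | 2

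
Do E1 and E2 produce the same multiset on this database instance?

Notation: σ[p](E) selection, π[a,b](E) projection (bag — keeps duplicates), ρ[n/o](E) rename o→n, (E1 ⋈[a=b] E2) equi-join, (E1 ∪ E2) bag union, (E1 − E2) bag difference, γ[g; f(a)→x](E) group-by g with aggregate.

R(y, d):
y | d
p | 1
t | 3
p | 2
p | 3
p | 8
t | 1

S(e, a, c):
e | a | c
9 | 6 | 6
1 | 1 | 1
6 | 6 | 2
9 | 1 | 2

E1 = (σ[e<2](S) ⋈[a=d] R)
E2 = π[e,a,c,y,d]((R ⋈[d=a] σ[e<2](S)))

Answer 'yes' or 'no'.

E1 per-node cardinality:
  S → 4
  σ[e<2](S) → 1
  R → 6
  (σ[e<2](S) ⋈[a=d] R) → 2
E2 per-node cardinality:
  R → 6
  S → 4
  σ[e<2](S) → 1
  (R ⋈[d=a] σ[e<2](S)) → 2
  π[e,a,c,y,d]((R ⋈[d=a] σ[e<2](S))) → 2

E1 and E2 produce the same multiset:
e | a | c | y | d
1 | 1 | 1 | p | 1
1 | 1 | 1 | t | 1

yes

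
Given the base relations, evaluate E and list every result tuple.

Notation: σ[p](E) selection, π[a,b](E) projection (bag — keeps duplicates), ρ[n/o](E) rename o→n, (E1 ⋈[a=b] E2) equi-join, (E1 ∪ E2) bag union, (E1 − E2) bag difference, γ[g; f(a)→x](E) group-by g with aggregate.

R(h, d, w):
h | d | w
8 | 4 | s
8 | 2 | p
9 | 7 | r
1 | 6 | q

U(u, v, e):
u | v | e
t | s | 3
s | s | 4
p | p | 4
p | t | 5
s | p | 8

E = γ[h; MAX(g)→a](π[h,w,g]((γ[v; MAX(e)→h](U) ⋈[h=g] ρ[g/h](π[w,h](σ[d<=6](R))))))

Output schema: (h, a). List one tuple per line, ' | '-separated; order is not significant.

Row counts bottom-up:
  U → 5
  γ[v; MAX(e)→h](U) → 3
  R → 4
  σ[d<=6](R) → 3
  π[w,h](σ[d<=6](R)) → 3
  ρ[g/h](π[w,h](σ[d<=6](R))) → 3
  (γ[v; MAX(e)→h](U) ⋈[h=g] ρ[g/h](π[w,h](σ[d<=6](R)))) → 2
  π[h,w,g]((γ[v; MAX(e)→h](U) ⋈[h=g] ρ[g/h](π[w,h](σ[d<=6](R))))) → 2
  γ[h; MAX(g)→a](π[h,w,g]((γ[v; MAX(e)→h](U) ⋈[h=g] ρ[g/h](π[w,h](σ[d<=6](R)))))) → 1

== RESULT ==
h | a
8 | 8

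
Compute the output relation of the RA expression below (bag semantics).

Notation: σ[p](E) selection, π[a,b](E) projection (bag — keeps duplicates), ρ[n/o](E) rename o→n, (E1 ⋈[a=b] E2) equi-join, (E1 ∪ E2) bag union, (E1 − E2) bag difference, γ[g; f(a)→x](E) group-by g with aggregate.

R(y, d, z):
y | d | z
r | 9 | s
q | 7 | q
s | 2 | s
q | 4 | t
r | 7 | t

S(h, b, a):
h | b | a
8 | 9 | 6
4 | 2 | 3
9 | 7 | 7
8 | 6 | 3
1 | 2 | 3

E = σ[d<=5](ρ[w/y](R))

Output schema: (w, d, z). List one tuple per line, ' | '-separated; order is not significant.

Subexpression sizes:
  R → 5
  ρ[w/y](R) → 5
  σ[d<=5](ρ[w/y](R)) → 2

== RESULT ==
w | d | z
q | 4 | t
s | 2 | s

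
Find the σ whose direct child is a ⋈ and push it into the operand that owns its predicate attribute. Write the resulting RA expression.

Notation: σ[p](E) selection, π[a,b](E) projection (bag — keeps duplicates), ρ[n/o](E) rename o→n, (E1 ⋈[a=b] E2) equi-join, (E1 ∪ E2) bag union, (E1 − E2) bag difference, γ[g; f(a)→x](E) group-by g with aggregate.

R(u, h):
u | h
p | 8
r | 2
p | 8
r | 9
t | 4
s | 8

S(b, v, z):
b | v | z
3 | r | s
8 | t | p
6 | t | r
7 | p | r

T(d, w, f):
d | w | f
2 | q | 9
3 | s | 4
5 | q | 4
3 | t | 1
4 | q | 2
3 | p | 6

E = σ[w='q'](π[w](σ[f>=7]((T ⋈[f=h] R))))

σ filters on f, owned by the left side.
E' = σ[w='q'](π[w]((σ[f>=7](T) ⋈[f=h] R)))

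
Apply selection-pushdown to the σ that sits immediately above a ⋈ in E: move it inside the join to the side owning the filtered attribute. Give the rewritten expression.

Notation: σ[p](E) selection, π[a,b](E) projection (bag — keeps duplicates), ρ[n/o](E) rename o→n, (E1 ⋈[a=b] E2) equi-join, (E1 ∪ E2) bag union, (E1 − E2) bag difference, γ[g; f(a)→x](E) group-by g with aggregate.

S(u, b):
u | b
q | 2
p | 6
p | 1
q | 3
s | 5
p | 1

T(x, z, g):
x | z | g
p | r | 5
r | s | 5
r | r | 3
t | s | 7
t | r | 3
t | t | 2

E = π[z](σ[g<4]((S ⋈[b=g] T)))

σ filters on g, owned by the right side.
E' = π[z]((S ⋈[b=g] σ[g<4](T)))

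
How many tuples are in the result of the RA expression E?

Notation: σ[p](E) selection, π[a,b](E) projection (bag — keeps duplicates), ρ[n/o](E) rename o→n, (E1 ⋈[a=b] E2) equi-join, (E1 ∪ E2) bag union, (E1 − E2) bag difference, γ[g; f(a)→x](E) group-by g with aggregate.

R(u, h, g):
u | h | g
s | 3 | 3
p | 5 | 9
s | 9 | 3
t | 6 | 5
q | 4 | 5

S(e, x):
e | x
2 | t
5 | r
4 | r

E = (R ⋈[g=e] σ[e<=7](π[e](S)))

Stepwise |·|:
  R → 5
  S → 3
  π[e](S) → 3
  σ[e<=7](π[e](S)) → 3
  (R ⋈[g=e] σ[e<=7](π[e](S))) → 2

|E| = 2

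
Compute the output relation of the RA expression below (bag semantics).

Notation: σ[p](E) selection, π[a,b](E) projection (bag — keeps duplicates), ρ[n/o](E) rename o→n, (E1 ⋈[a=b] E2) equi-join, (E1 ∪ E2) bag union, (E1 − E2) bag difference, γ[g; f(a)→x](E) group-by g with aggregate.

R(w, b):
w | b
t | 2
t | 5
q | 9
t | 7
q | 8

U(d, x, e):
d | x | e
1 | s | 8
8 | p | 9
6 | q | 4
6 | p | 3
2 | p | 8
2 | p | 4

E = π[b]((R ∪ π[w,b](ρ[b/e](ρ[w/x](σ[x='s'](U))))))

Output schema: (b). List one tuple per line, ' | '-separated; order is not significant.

Subexpression sizes:
  R → 5
  U → 6
  σ[x='s'](U) → 1
  ρ[w/x](σ[x='s'](U)) → 1
  ρ[b/e](ρ[w/x](σ[x='s'](U))) → 1
  π[w,b](ρ[b/e](ρ[w/x](σ[x='s'](U)))) → 1
  (R ∪ π[w,b](ρ[b/e](ρ[w/x](σ[x='s'](U))))) → 6
  π[b]((R ∪ π[w,b](ρ[b/e](ρ[w/x](σ[x='s'](U)))))) → 6

== RESULT ==
b
2
5
7
8
8
9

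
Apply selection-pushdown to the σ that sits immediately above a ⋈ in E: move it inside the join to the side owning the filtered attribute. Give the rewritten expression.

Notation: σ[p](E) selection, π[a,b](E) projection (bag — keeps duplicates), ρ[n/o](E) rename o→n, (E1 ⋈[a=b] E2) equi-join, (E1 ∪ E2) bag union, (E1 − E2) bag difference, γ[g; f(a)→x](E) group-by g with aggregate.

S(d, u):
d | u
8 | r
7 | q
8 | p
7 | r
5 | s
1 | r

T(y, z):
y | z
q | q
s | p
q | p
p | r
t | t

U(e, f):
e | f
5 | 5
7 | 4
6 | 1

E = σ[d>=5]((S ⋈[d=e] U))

σ filters on d, owned by the left side.
E' = (σ[d>=5](S) ⋈[d=e] U)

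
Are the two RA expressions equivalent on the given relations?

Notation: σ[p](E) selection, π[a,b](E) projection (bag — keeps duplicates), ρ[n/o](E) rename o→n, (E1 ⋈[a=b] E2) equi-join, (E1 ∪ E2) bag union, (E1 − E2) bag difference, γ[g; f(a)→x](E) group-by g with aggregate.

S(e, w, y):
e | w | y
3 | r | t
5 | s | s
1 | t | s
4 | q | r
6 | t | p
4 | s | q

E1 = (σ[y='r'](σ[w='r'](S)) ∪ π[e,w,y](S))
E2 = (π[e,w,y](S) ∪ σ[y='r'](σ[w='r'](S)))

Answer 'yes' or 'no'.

E1 per-node cardinality:
  S → 6
  σ[w='r'](S) → 1
  σ[y='r'](σ[w='r'](S)) → 0
  S → 6
  π[e,w,y](S) → 6
  (σ[y='r'](σ[w='r'](S)) ∪ π[e,w,y](S)) → 6
E2 per-node cardinality:
  S → 6
  π[e,w,y](S) → 6
  S → 6
  σ[w='r'](S) → 1
  σ[y='r'](σ[w='r'](S)) → 0
  (π[e,w,y](S) ∪ σ[y='r'](σ[w='r'](S))) → 6

E1 and E2 produce the same multiset:
e | w | y
1 | t | s
3 | r | t
4 | q | r
4 | s | q
5 | s | s
6 | t | p

yes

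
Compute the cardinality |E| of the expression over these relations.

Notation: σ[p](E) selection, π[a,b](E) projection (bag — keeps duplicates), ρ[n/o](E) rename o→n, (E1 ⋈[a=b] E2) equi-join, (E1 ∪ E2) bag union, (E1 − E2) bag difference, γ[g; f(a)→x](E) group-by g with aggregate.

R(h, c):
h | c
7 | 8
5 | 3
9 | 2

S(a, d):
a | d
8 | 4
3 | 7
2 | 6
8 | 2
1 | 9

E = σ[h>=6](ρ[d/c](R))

Row counts bottom-up:
  R → 3
  ρ[d/c](R) → 3
  σ[h>=6](ρ[d/c](R)) → 2

|E| = 2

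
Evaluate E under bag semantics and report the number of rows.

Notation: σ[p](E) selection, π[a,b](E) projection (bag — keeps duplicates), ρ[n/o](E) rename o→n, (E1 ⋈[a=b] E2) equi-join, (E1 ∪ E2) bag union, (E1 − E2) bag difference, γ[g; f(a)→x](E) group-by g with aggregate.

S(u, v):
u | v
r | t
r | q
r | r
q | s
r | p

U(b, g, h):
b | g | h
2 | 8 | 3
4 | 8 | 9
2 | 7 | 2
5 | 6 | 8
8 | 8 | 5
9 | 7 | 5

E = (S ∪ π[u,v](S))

Stepwise |·|:
  S → 5
  S → 5
  π[u,v](S) → 5
  (S ∪ π[u,v](S)) → 10

|E| = 10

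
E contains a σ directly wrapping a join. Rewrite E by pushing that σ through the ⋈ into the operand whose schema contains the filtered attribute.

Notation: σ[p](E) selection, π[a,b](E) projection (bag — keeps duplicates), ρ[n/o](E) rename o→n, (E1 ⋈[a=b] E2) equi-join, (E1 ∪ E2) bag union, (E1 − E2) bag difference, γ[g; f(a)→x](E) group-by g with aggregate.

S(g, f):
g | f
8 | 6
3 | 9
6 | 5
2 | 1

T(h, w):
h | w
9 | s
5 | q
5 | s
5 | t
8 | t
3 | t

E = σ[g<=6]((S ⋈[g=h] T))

σ filters on g, owned by the left side.
E' = (σ[g<=6](S) ⋈[g=h] T)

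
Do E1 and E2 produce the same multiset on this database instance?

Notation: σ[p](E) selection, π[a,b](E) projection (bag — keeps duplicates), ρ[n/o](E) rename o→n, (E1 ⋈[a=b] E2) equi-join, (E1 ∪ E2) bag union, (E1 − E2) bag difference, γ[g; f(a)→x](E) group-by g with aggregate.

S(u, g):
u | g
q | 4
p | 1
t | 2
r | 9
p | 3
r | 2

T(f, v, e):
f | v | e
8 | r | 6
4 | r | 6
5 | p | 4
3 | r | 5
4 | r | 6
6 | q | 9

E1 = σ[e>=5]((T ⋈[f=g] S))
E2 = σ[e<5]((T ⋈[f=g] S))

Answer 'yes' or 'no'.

E1 per-node cardinality:
  T → 6
  S → 6
  (T ⋈[f=g] S) → 3
  σ[e>=5]((T ⋈[f=g] S)) → 3
E2 per-node cardinality:
  T → 6
  S → 6
  (T ⋈[f=g] S) → 3
  σ[e<5]((T ⋈[f=g] S)) → 0

E1 result:
f | v | e | u | g
3 | r | 5 | p | 3
4 | r | 6 | q | 4
4 | r | 6 | q | 4
E2 result:
f | v | e | u | g
(0 rows)
Witness: (4, 'r', 6, 'q', 4) appears 2× in E1 but 0× in E2.

no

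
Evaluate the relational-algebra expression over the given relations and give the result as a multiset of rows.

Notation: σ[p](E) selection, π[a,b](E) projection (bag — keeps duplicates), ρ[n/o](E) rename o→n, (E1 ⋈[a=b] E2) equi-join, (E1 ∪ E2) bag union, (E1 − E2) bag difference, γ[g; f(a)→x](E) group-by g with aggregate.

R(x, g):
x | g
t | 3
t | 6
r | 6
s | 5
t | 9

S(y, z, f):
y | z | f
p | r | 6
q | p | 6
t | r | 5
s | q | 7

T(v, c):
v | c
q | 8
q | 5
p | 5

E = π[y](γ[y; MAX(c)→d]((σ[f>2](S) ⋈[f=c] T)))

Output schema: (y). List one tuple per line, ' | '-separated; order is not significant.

Stepwise |·|:
  S → 4
  σ[f>2](S) → 4
  T → 3
  (σ[f>2](S) ⋈[f=c] T) → 2
  γ[y; MAX(c)→d]((σ[f>2](S) ⋈[f=c] T)) → 1
  π[y](γ[y; MAX(c)→d]((σ[f>2](S) ⋈[f=c] T))) → 1

== RESULT ==
y
t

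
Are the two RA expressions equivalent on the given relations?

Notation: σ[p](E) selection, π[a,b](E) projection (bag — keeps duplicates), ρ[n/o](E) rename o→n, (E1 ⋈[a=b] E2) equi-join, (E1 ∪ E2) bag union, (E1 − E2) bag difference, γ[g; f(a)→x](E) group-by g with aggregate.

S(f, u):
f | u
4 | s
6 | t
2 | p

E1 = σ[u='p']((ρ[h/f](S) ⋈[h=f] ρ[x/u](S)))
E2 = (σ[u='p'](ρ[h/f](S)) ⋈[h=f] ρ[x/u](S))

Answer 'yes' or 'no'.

E1 row counts bottom-up:
  S → 3
  ρ[h/f](S) → 3
  S → 3
  ρ[x/u](S) → 3
  (ρ[h/f](S) ⋈[h=f] ρ[x/u](S)) → 3
  σ[u='p']((ρ[h/f](S) ⋈[h=f] ρ[x/u](S))) → 1
E2 row counts bottom-up:
  S → 3
  ρ[h/f](S) → 3
  σ[u='p'](ρ[h/f](S)) → 1
  S → 3
  ρ[x/u](S) → 3
  (σ[u='p'](ρ[h/f](S)) ⋈[h=f] ρ[x/u](S)) → 1

E1 and E2 produce the same multiset:
h | u | f | x
2 | p | 2 | p

yes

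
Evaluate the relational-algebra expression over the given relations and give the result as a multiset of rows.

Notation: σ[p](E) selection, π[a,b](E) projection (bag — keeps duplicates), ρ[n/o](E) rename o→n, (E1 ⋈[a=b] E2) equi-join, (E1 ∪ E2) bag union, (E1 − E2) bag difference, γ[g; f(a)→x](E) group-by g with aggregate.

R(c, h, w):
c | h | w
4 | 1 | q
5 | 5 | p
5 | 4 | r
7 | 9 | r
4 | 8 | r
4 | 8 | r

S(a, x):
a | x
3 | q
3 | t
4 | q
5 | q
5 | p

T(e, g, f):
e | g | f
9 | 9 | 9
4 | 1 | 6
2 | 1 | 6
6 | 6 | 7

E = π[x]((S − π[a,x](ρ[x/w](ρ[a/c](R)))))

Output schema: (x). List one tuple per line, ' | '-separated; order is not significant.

Subexpression sizes:
  S → 5
  R → 6
  ρ[a/c](R) → 6
  ρ[x/w](ρ[a/c](R)) → 6
  π[a,x](ρ[x/w](ρ[a/c](R))) → 6
  (S − π[a,x](ρ[x/w](ρ[a/c](R)))) → 3
  π[x]((S − π[a,x](ρ[x/w](ρ[a/c](R))))) → 3

== RESULT ==
x
q
q
t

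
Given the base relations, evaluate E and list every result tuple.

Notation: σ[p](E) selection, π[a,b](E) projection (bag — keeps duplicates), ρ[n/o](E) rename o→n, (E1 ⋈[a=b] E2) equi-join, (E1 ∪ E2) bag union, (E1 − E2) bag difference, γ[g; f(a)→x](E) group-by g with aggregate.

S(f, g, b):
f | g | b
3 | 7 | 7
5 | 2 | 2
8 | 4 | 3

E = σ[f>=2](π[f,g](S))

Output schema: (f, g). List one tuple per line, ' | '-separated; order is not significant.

Per-node cardinality:
  S → 3
  π[f,g](S) → 3
  σ[f>=2](π[f,g](S)) → 3

== RESULT ==
f | g
3 | 7
5 | 2
8 | 4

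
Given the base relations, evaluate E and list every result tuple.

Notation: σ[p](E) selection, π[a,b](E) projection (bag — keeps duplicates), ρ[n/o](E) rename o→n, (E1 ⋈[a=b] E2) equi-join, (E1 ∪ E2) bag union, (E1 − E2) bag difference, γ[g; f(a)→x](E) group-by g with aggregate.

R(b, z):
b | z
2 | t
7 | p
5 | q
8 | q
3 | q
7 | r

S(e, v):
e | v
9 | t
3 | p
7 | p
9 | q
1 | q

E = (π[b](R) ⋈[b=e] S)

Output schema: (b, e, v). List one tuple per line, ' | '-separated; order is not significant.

Stepwise |·|:
  R → 6
  π[b](R) → 6
  S → 5
  (π[b](R) ⋈[b=e] S) → 3

== RESULT ==
b | e | v
3 | 3 | p
7 | 7 | p
7 | 7 | p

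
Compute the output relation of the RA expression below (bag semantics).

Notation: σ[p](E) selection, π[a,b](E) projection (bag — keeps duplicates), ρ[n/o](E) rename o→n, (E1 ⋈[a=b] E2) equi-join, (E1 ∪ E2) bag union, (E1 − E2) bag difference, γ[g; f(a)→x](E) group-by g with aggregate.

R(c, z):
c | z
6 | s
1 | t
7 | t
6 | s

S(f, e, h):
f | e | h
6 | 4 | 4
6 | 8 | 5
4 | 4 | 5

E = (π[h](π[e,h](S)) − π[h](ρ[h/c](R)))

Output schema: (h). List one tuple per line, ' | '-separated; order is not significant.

Stepwise |·|:
  S → 3
  π[e,h](S) → 3
  π[h](π[e,h](S)) → 3
  R → 4
  ρ[h/c](R) → 4
  π[h](ρ[h/c](R)) → 4
  (π[h](π[e,h](S)) − π[h](ρ[h/c](R))) → 3

== RESULT ==
h
4
5
5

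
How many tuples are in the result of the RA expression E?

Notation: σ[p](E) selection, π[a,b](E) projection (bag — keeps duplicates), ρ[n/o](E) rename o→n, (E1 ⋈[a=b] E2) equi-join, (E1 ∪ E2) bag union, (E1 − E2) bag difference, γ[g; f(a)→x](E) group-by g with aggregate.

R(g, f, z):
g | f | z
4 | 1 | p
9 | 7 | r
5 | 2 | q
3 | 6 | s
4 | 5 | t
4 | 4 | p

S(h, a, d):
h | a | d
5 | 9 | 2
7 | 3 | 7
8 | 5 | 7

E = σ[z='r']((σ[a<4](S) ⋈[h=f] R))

Row counts bottom-up:
  S → 3
  σ[a<4](S) → 1
  R → 6
  (σ[a<4](S) ⋈[h=f] R) → 1
  σ[z='r']((σ[a<4](S) ⋈[h=f] R)) → 1

|E| = 1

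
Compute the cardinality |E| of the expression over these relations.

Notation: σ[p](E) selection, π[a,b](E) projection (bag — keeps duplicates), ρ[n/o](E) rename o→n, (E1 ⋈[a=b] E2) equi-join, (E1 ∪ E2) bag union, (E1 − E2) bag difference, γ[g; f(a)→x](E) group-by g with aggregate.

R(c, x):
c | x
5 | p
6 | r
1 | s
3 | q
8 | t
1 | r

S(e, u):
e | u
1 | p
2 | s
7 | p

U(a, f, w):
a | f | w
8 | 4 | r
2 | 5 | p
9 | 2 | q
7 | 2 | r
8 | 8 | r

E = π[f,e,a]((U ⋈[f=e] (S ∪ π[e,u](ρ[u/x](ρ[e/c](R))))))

Subexpression sizes:
  U → 5
  S → 3
  R → 6
  ρ[e/c](R) → 6
  ρ[u/x](ρ[e/c](R)) → 6
  π[e,u](ρ[u/x](ρ[e/c](R))) → 6
  (S ∪ π[e,u](ρ[u/x](ρ[e/c](R)))) → 9
  (U ⋈[f=e] (S ∪ π[e,u](ρ[u/x](ρ[e/c](R))))) → 4
  π[f,e,a]((U ⋈[f=e] (S ∪ π[e,u](ρ[u/x](ρ[e/c](R)))))) → 4

|E| = 4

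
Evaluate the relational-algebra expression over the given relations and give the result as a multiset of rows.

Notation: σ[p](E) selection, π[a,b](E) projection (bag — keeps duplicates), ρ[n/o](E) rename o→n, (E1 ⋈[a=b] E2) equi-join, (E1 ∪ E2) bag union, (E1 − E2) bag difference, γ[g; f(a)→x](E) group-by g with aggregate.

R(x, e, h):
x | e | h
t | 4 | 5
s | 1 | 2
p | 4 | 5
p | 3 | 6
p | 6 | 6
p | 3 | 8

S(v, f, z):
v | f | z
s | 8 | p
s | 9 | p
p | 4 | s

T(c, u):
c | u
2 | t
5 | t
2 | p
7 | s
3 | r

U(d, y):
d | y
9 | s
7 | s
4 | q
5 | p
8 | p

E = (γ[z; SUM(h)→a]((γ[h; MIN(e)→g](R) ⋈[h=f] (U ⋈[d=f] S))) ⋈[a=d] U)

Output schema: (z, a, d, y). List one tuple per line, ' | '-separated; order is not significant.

Stepwise |·|:
  R → 6
  γ[h; MIN(e)→g](R) → 4
  U → 5
  S → 3
  (U ⋈[d=f] S) → 3
  (γ[h; MIN(e)→g](R) ⋈[h=f] (U ⋈[d=f] S)) → 1
  γ[z; SUM(h)→a]((γ[h; MIN(e)→g](R) ⋈[h=f] (U ⋈[d=f] S))) → 1
  U → 5
  (γ[z; SUM(h)→a]((γ[h; MIN(e)→g](R) ⋈[h=f] (U ⋈[d=f] S))) ⋈[a=d] U) → 1

== RESULT ==
z | a | d | y
p | 8 | 8 | p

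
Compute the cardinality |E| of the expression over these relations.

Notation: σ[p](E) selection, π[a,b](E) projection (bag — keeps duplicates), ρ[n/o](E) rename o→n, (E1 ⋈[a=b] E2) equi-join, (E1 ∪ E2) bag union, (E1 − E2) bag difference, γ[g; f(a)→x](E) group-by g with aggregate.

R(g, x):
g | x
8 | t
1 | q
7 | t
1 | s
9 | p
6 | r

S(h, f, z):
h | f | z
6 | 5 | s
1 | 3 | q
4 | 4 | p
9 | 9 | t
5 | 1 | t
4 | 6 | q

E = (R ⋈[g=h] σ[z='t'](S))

Stepwise |·|:
  R → 6
  S → 6
  σ[z='t'](S) → 2
  (R ⋈[g=h] σ[z='t'](S)) → 1

|E| = 1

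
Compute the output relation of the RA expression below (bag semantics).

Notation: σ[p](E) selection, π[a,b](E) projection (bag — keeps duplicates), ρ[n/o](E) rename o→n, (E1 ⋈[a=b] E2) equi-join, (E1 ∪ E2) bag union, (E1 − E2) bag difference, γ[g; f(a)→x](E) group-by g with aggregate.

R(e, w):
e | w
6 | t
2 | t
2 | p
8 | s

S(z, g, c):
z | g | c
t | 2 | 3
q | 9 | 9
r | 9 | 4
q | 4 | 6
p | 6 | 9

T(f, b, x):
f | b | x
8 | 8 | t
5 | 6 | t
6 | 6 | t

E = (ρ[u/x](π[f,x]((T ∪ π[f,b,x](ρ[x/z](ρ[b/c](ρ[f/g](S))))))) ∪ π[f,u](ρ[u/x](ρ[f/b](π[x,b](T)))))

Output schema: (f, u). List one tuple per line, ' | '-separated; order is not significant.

Stepwise |·|:
  T → 3
  S → 5
  ρ[f/g](S) → 5
  ρ[b/c](ρ[f/g](S)) → 5
  ρ[x/z](ρ[b/c](ρ[f/g](S))) → 5
  π[f,b,x](ρ[x/z](ρ[b/c](ρ[f/g](S)))) → 5
  (T ∪ π[f,b,x](ρ[x/z](ρ[b/c](ρ[f/g](S))))) → 8
  π[f,x]((T ∪ π[f,b,x](ρ[x/z](ρ[b/c](ρ[f/g](S)))))) → 8
  ρ[u/x](π[f,x]((T ∪ π[f,b,x](ρ[x/z](ρ[b/c](ρ[f/g](S))))))) → 8
  T → 3
  π[x,b](T) → 3
  ρ[f/b](π[x,b](T)) → 3
  ρ[u/x](ρ[f/b](π[x,b](T))) → 3
  π[f,u](ρ[u/x](ρ[f/b](π[x,b](T)))) → 3
  (ρ[u/x](π[f,x]((T ∪ π[f,b,x](ρ[x/z](ρ[b/c](ρ[f/g](S))))))) ∪ π[f,u](ρ[u/x](ρ[f/b](π[x,b](T))))) → 11

== RESULT ==
f | u
2 | t
4 | q
5 | t
6 | p
6 | t
6 | t
6 | t
8 | t
8 | t
9 | q
9 | r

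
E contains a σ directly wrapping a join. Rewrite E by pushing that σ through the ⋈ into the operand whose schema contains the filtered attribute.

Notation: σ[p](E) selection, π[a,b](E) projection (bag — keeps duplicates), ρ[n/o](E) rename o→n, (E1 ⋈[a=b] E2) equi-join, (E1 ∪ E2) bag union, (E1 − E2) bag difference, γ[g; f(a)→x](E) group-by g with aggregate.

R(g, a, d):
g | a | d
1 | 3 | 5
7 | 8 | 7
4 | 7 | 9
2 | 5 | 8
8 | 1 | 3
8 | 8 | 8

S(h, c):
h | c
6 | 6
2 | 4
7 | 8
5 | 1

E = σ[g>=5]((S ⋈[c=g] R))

σ filters on g, owned by the right side.
E' = (S ⋈[c=g] σ[g>=5](R))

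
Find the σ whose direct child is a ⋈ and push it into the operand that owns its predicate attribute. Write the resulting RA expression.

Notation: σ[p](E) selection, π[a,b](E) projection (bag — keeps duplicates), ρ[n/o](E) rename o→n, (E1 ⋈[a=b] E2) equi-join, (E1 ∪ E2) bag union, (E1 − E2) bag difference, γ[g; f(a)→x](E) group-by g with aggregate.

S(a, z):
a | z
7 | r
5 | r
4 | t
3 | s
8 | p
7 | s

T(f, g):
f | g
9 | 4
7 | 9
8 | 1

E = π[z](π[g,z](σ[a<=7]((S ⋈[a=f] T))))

σ filters on a, owned by the left side.
E' = π[z](π[g,z]((σ[a<=7](S) ⋈[a=f] T)))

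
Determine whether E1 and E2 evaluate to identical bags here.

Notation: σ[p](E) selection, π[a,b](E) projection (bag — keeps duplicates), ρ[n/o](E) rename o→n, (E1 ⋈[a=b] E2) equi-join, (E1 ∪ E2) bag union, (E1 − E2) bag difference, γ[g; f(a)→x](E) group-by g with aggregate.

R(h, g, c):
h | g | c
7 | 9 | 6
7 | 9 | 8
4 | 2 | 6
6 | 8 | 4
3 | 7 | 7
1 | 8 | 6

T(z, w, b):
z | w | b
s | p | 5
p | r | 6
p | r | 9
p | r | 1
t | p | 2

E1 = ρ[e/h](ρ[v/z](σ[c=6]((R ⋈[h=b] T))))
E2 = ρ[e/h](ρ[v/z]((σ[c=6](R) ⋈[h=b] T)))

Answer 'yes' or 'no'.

E1 stepwise |·|:
  R → 6
  T → 5
  (R ⋈[h=b] T) → 2
  σ[c=6]((R ⋈[h=b] T)) → 1
  ρ[v/z](σ[c=6]((R ⋈[h=b] T))) → 1
  ρ[e/h](ρ[v/z](σ[c=6]((R ⋈[h=b] T)))) → 1
E2 stepwise |·|:
  R → 6
  σ[c=6](R) → 3
  T → 5
  (σ[c=6](R) ⋈[h=b] T) → 1
  ρ[v/z]((σ[c=6](R) ⋈[h=b] T)) → 1
  ρ[e/h](ρ[v/z]((σ[c=6](R) ⋈[h=b] T))) → 1

E1 and E2 produce the same multiset:
e | g | c | v | w | b
1 | 8 | 6 | p | r | 1

yes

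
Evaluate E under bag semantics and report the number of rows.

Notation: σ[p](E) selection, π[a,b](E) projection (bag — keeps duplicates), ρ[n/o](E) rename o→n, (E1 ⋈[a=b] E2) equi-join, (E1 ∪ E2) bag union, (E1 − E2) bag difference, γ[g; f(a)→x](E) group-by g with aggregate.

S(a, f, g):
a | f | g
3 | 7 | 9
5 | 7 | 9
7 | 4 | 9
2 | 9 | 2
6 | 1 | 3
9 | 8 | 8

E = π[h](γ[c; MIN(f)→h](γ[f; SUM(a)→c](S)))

Row counts bottom-up:
  S → 6
  γ[f; SUM(a)→c](S) → 5
  γ[c; MIN(f)→h](γ[f; SUM(a)→c](S)) → 5
  π[h](γ[c; MIN(f)→h](γ[f; SUM(a)→c](S))) → 5

|E| = 5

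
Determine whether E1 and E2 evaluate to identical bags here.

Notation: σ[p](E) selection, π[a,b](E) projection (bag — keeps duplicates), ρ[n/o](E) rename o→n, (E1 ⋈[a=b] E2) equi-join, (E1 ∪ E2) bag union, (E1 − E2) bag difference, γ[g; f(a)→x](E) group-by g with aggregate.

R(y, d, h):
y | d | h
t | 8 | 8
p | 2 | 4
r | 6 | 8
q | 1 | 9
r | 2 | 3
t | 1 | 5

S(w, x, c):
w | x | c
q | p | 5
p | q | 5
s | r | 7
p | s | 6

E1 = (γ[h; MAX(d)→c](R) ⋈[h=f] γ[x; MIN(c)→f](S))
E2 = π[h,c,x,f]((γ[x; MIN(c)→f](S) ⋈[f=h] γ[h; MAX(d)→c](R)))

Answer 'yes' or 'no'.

E1 subexpression sizes:
  R → 6
  γ[h; MAX(d)→c](R) → 5
  S → 4
  γ[x; MIN(c)→f](S) → 4
  (γ[h; MAX(d)→c](R) ⋈[h=f] γ[x; MIN(c)→f](S)) → 2
E2 subexpression sizes:
  S → 4
  γ[x; MIN(c)→f](S) → 4
  R → 6
  γ[h; MAX(d)→c](R) → 5
  (γ[x; MIN(c)→f](S) ⋈[f=h] γ[h; MAX(d)→c](R)) → 2
  π[h,c,x,f]((γ[x; MIN(c)→f](S) ⋈[f=h] γ[h; MAX(d)→c](R))) → 2

E1 and E2 produce the same multiset:
h | c | x | f
5 | 1 | p | 5
5 | 1 | q | 5

yes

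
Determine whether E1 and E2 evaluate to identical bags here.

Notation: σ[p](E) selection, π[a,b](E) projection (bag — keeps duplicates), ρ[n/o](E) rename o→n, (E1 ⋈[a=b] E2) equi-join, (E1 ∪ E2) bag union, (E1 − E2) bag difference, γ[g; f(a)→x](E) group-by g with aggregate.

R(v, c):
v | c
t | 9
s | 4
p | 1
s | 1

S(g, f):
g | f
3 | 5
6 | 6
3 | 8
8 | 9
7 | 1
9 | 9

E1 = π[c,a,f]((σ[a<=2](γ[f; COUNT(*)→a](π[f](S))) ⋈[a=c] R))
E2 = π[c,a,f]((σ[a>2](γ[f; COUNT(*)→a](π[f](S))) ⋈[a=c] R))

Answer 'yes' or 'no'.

E1 subexpression sizes:
  S → 6
  π[f](S) → 6
  γ[f; COUNT(*)→a](π[f](S)) → 5
  σ[a<=2](γ[f; COUNT(*)→a](π[f](S))) → 5
  R → 4
  (σ[a<=2](γ[f; COUNT(*)→a](π[f](S))) ⋈[a=c] R) → 8
  π[c,a,f]((σ[a<=2](γ[f; COUNT(*)→a](π[f](S))) ⋈[a=c] R)) → 8
E2 subexpression sizes:
  S → 6
  π[f](S) → 6
  γ[f; COUNT(*)→a](π[f](S)) → 5
  σ[a>2](γ[f; COUNT(*)→a](π[f](S))) → 0
  R → 4
  (σ[a>2](γ[f; COUNT(*)→a](π[f](S))) ⋈[a=c] R) → 0
  π[c,a,f]((σ[a>2](γ[f; COUNT(*)→a](π[f](S))) ⋈[a=c] R)) → 0

E1 result:
c | a | f
1 | 1 | 1
1 | 1 | 1
1 | 1 | 5
1 | 1 | 5
1 | 1 | 6
1 | 1 | 6
1 | 1 | 8
1 | 1 | 8
E2 result:
c | a | f
(0 rows)
Witness: (1, 1, 5) appears 2× in E1 but 0× in E2.

no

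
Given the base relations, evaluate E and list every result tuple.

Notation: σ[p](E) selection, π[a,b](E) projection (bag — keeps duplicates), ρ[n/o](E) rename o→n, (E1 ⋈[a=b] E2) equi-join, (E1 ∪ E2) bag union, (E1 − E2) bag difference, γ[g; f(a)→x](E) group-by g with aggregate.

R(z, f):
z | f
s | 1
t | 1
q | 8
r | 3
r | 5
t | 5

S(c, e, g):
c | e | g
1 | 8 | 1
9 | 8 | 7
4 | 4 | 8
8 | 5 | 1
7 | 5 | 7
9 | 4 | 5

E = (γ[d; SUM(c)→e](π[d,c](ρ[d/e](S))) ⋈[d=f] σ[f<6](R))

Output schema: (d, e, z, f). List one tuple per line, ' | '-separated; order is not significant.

Subexpression sizes:
  S → 6
  ρ[d/e](S) → 6
  π[d,c](ρ[d/e](S)) → 6
  γ[d; SUM(c)→e](π[d,c](ρ[d/e](S))) → 3
  R → 6
  σ[f<6](R) → 5
  (γ[d; SUM(c)→e](π[d,c](ρ[d/e](S))) ⋈[d=f] σ[f<6](R)) → 2

== RESULT ==
d | e | z | f
5 | 15 | r | 5
5 | 15 | t | 5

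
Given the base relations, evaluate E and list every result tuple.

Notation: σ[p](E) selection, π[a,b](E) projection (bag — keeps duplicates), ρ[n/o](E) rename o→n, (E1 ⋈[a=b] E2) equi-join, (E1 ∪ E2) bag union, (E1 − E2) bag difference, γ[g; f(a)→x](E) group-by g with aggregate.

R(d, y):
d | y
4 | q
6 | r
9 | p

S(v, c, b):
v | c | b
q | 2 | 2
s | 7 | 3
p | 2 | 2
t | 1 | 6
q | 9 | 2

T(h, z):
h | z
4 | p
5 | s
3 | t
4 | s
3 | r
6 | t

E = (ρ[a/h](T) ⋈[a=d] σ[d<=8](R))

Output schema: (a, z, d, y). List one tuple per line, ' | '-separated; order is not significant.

Row counts bottom-up:
  T → 6
  ρ[a/h](T) → 6
  R → 3
  σ[d<=8](R) → 2
  (ρ[a/h](T) ⋈[a=d] σ[d<=8](R)) → 3

== RESULT ==
a | z | d | y
4 | p | 4 | q
4 | s | 4 | q
6 | t | 6 | r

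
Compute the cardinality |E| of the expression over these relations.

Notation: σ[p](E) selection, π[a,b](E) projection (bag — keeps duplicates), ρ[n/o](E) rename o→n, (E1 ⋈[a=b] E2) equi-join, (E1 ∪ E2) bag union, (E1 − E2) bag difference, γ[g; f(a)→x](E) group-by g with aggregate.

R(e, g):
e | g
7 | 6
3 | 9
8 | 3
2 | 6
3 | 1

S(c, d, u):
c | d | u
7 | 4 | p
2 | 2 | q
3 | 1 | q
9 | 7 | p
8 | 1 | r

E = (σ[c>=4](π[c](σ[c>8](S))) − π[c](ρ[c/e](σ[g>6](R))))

Stepwise |·|:
  S → 5
  σ[c>8](S) → 1
  π[c](σ[c>8](S)) → 1
  σ[c>=4](π[c](σ[c>8](S))) → 1
  R → 5
  σ[g>6](R) → 1
  ρ[c/e](σ[g>6](R)) → 1
  π[c](ρ[c/e](σ[g>6](R))) → 1
  (σ[c>=4](π[c](σ[c>8](S))) − π[c](ρ[c/e](σ[g>6](R)))) → 1

|E| = 1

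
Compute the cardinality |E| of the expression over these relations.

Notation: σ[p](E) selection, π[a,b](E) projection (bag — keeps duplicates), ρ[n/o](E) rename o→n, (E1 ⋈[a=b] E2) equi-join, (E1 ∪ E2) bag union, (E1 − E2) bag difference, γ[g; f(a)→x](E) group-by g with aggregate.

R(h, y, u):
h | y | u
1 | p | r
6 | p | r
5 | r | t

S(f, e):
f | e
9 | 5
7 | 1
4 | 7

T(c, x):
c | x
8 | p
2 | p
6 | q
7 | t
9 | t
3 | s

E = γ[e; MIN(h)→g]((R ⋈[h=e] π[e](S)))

Subexpression sizes:
  R → 3
  S → 3
  π[e](S) → 3
  (R ⋈[h=e] π[e](S)) → 2
  γ[e; MIN(h)→g]((R ⋈[h=e] π[e](S))) → 2

|E| = 2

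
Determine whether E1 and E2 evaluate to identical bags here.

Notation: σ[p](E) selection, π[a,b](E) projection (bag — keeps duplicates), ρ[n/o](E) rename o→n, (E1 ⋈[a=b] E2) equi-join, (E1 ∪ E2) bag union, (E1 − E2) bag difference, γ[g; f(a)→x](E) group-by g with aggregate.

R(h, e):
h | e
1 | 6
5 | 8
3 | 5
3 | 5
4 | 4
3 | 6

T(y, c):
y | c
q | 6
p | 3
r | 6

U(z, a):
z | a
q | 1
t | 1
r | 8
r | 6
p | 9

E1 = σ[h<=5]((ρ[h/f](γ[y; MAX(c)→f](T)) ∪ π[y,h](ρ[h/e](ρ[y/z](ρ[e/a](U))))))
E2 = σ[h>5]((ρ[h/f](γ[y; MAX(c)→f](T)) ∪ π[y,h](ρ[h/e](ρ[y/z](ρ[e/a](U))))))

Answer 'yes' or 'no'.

E1 subexpression sizes:
  T → 3
  γ[y; MAX(c)→f](T) → 3
  ρ[h/f](γ[y; MAX(c)→f](T)) → 3
  U → 5
  ρ[e/a](U) → 5
  ρ[y/z](ρ[e/a](U)) → 5
  ρ[h/e](ρ[y/z](ρ[e/a](U))) → 5
  π[y,h](ρ[h/e](ρ[y/z](ρ[e/a](U)))) → 5
  (ρ[h/f](γ[y; MAX(c)→f](T)) ∪ π[y,h](ρ[h/e](ρ[y/z](ρ[e/a](U))))) → 8
  σ[h<=5]((ρ[h/f](γ[y; MAX(c)→f](T)) ∪ π[y,h](ρ[h/e](ρ[y/z](ρ[e/a](U)))))) → 3
E2 subexpression sizes:
  T → 3
  γ[y; MAX(c)→f](T) → 3
  ρ[h/f](γ[y; MAX(c)→f](T)) → 3
  U → 5
  ρ[e/a](U) → 5
  ρ[y/z](ρ[e/a](U)) → 5
  ρ[h/e](ρ[y/z](ρ[e/a](U))) → 5
  π[y,h](ρ[h/e](ρ[y/z](ρ[e/a](U)))) → 5
  (ρ[h/f](γ[y; MAX(c)→f](T)) ∪ π[y,h](ρ[h/e](ρ[y/z](ρ[e/a](U))))) → 8
  σ[h>5]((ρ[h/f](γ[y; MAX(c)→f](T)) ∪ π[y,h](ρ[h/e](ρ[y/z](ρ[e/a](U)))))) → 5

E1 result:
y | h
p | 3
q | 1
t | 1
E2 result:
y | h
p | 9
q | 6
r | 6
r | 6
r | 8
Witness: ('p', 3) appears 1× in E1 but 0× in E2.

no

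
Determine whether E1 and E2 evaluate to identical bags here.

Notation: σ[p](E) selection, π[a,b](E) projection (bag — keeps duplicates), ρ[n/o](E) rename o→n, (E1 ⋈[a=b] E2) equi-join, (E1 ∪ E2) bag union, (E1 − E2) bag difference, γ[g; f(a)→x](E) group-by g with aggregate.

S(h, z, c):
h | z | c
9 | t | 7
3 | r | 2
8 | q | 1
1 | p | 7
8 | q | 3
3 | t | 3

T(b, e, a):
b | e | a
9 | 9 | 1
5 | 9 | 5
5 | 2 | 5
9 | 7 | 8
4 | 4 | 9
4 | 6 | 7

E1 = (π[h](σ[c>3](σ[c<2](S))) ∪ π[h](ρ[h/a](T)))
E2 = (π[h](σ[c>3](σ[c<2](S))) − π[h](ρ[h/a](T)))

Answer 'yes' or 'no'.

E1 stepwise |·|:
  S → 6
  σ[c<2](S) → 1
  σ[c>3](σ[c<2](S)) → 0
  π[h](σ[c>3](σ[c<2](S))) → 0
  T → 6
  ρ[h/a](T) → 6
  π[h](ρ[h/a](T)) → 6
  (π[h](σ[c>3](σ[c<2](S))) ∪ π[h](ρ[h/a](T))) → 6
E2 stepwise |·|:
  S → 6
  σ[c<2](S) → 1
  σ[c>3](σ[c<2](S)) → 0
  π[h](σ[c>3](σ[c<2](S))) → 0
  T → 6
  ρ[h/a](T) → 6
  π[h](ρ[h/a](T)) → 6
  (π[h](σ[c>3](σ[c<2](S))) − π[h](ρ[h/a](T))) → 0

E1 result:
h
1
5
5
7
8
9
E2 result:
h
(0 rows)
Witness: (1,) appears 1× in E1 but 0× in E2.

no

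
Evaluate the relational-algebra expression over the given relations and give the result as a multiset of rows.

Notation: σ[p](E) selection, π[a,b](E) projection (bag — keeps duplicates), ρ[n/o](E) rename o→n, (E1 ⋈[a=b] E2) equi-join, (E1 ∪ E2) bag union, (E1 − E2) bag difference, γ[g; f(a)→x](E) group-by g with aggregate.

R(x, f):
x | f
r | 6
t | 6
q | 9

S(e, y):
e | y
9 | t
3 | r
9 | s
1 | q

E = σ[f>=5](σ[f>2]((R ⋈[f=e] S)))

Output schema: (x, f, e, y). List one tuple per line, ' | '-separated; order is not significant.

Per-node cardinality:
  R → 3
  S → 4
  (R ⋈[f=e] S) → 2
  σ[f>2]((R ⋈[f=e] S)) → 2
  σ[f>=5](σ[f>2]((R ⋈[f=e] S))) → 2

== RESULT ==
x | f | e | y
q | 9 | 9 | s
q | 9 | 9 | t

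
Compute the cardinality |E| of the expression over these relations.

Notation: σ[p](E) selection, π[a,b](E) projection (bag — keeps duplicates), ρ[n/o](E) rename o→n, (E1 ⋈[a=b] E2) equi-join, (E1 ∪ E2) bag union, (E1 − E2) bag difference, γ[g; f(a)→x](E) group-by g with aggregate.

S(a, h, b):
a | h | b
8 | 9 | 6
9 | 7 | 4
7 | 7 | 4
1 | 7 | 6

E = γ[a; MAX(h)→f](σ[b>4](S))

Row counts bottom-up:
  S → 4
  σ[b>4](S) → 2
  γ[a; MAX(h)→f](σ[b>4](S)) → 2

|E| = 2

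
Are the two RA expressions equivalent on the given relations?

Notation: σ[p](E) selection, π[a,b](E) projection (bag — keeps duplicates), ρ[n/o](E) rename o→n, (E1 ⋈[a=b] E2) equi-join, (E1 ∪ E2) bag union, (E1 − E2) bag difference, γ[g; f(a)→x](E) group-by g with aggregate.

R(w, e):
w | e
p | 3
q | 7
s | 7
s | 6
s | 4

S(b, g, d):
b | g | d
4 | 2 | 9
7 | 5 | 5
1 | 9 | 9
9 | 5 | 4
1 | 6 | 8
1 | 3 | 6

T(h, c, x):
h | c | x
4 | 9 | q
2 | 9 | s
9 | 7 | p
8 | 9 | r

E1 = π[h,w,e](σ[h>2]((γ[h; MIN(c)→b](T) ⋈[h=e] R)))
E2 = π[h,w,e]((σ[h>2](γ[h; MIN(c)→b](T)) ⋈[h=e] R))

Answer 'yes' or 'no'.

E1 row counts bottom-up:
  T → 4
  γ[h; MIN(c)→b](T) → 4
  R → 5
  (γ[h; MIN(c)→b](T) ⋈[h=e] R) → 1
  σ[h>2]((γ[h; MIN(c)→b](T) ⋈[h=e] R)) → 1
  π[h,w,e](σ[h>2]((γ[h; MIN(c)→b](T) ⋈[h=e] R))) → 1
E2 row counts bottom-up:
  T → 4
  γ[h; MIN(c)→b](T) → 4
  σ[h>2](γ[h; MIN(c)→b](T)) → 3
  R → 5
  (σ[h>2](γ[h; MIN(c)→b](T)) ⋈[h=e] R) → 1
  π[h,w,e]((σ[h>2](γ[h; MIN(c)→b](T)) ⋈[h=e] R)) → 1

E1 and E2 produce the same multiset:
h | w | e
4 | s | 4

yes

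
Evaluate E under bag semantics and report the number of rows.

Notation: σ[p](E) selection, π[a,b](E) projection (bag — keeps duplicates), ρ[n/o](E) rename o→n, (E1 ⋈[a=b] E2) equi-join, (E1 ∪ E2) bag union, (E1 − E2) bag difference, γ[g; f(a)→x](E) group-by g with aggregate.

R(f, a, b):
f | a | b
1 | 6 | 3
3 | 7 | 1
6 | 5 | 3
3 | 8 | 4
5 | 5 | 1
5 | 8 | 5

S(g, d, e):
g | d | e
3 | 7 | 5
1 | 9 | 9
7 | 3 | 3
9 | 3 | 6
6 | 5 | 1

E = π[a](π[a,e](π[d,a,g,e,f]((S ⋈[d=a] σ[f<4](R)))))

Stepwise |·|:
  S → 5
  R → 6
  σ[f<4](R) → 3
  (S ⋈[d=a] σ[f<4](R)) → 1
  π[d,a,g,e,f]((S ⋈[d=a] σ[f<4](R))) → 1
  π[a,e](π[d,a,g,e,f]((S ⋈[d=a] σ[f<4](R)))) → 1
  π[a](π[a,e](π[d,a,g,e,f]((S ⋈[d=a] σ[f<4](R))))) → 1

|E| = 1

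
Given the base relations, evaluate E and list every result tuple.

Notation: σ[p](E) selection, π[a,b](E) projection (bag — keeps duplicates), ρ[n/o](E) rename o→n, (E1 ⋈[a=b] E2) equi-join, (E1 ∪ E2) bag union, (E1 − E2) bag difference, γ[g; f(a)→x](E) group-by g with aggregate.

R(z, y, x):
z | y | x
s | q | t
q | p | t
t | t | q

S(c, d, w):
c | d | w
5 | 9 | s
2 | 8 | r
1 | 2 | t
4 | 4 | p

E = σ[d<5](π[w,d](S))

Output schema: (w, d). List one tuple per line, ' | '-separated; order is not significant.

Subexpression sizes:
  S → 4
  π[w,d](S) → 4
  σ[d<5](π[w,d](S)) → 2

== RESULT ==
w | d
p | 4
t | 2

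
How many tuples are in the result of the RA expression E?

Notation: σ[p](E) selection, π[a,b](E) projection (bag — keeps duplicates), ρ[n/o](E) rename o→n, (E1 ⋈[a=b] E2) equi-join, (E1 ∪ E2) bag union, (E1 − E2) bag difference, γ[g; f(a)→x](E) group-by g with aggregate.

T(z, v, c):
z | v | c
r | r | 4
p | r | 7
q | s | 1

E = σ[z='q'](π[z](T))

Stepwise |·|:
  T → 3
  π[z](T) → 3
  σ[z='q'](π[z](T)) → 1

|E| = 1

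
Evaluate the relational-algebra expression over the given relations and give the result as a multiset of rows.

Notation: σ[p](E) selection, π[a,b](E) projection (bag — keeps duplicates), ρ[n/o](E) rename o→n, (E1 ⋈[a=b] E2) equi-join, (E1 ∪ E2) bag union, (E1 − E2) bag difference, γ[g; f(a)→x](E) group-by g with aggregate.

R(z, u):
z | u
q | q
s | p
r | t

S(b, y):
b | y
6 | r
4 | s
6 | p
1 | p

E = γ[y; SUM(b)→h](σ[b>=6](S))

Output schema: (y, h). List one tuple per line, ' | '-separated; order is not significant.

Per-node cardinality:
  S → 4
  σ[b>=6](S) → 2
  γ[y; SUM(b)→h](σ[b>=6](S)) → 2

== RESULT ==
y | h
p | 6
r | 6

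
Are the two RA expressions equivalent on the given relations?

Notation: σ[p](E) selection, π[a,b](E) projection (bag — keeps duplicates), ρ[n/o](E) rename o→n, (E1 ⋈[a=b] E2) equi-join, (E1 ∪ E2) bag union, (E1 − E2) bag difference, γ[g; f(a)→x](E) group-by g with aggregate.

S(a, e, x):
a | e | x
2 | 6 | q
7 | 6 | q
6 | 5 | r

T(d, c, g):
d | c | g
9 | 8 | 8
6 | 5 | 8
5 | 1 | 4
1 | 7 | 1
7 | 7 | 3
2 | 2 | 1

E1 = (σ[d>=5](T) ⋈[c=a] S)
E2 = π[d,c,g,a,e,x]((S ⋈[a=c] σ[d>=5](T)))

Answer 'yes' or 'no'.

E1 subexpression sizes:
  T → 6
  σ[d>=5](T) → 4
  S → 3
  (σ[d>=5](T) ⋈[c=a] S) → 1
E2 subexpression sizes:
  S → 3
  T → 6
  σ[d>=5](T) → 4
  (S ⋈[a=c] σ[d>=5](T)) → 1
  π[d,c,g,a,e,x]((S ⋈[a=c] σ[d>=5](T))) → 1

E1 and E2 produce the same multiset:
d | c | g | a | e | x
7 | 7 | 3 | 7 | 6 | q

yes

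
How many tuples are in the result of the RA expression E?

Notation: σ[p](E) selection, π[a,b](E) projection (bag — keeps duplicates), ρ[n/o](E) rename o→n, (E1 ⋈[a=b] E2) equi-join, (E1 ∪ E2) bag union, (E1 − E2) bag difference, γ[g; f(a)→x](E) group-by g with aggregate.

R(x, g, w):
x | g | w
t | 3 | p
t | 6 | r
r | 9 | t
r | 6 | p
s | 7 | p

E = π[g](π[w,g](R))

Stepwise |·|:
  R → 5
  π[w,g](R) → 5
  π[g](π[w,g](R)) → 5

|E| = 5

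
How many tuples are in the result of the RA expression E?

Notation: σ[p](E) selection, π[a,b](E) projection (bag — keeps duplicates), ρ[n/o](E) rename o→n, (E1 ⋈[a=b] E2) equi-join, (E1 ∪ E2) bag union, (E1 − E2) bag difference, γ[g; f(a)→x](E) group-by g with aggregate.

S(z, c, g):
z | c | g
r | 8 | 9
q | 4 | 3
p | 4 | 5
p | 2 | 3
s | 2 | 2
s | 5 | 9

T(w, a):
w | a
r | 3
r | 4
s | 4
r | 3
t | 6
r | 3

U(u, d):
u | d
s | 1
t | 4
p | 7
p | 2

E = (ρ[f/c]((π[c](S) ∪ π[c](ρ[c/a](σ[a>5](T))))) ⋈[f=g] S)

Subexpression sizes:
  S → 6
  π[c](S) → 6
  T → 6
  σ[a>5](T) → 1
  ρ[c/a](σ[a>5](T)) → 1
  π[c](ρ[c/a](σ[a>5](T))) → 1
  (π[c](S) ∪ π[c](ρ[c/a](σ[a>5](T)))) → 7
  ρ[f/c]((π[c](S) ∪ π[c](ρ[c/a](σ[a>5](T))))) → 7
  S → 6
  (ρ[f/c]((π[c](S) ∪ π[c](ρ[c/a](σ[a>5](T))))) ⋈[f=g] S) → 3

|E| = 3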